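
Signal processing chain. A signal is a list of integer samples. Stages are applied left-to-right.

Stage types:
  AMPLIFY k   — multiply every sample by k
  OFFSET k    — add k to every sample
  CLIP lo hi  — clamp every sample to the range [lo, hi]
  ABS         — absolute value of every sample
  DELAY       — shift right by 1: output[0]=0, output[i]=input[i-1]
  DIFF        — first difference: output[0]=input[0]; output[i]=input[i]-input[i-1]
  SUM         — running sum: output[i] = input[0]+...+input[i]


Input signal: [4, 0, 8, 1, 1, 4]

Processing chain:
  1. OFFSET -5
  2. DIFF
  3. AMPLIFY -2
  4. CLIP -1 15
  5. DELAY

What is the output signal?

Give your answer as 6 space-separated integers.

Answer: 0 2 8 -1 14 0

Derivation:
Input: [4, 0, 8, 1, 1, 4]
Stage 1 (OFFSET -5): 4+-5=-1, 0+-5=-5, 8+-5=3, 1+-5=-4, 1+-5=-4, 4+-5=-1 -> [-1, -5, 3, -4, -4, -1]
Stage 2 (DIFF): s[0]=-1, -5--1=-4, 3--5=8, -4-3=-7, -4--4=0, -1--4=3 -> [-1, -4, 8, -7, 0, 3]
Stage 3 (AMPLIFY -2): -1*-2=2, -4*-2=8, 8*-2=-16, -7*-2=14, 0*-2=0, 3*-2=-6 -> [2, 8, -16, 14, 0, -6]
Stage 4 (CLIP -1 15): clip(2,-1,15)=2, clip(8,-1,15)=8, clip(-16,-1,15)=-1, clip(14,-1,15)=14, clip(0,-1,15)=0, clip(-6,-1,15)=-1 -> [2, 8, -1, 14, 0, -1]
Stage 5 (DELAY): [0, 2, 8, -1, 14, 0] = [0, 2, 8, -1, 14, 0] -> [0, 2, 8, -1, 14, 0]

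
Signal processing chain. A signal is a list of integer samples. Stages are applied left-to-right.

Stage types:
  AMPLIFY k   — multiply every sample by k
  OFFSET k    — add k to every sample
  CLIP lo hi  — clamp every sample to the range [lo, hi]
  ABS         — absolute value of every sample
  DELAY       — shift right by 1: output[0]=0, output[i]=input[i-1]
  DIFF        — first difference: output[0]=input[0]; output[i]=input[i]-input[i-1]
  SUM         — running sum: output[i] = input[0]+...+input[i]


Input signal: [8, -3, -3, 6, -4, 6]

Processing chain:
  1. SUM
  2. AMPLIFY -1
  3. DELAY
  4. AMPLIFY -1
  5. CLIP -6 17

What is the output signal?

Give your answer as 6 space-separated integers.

Input: [8, -3, -3, 6, -4, 6]
Stage 1 (SUM): sum[0..0]=8, sum[0..1]=5, sum[0..2]=2, sum[0..3]=8, sum[0..4]=4, sum[0..5]=10 -> [8, 5, 2, 8, 4, 10]
Stage 2 (AMPLIFY -1): 8*-1=-8, 5*-1=-5, 2*-1=-2, 8*-1=-8, 4*-1=-4, 10*-1=-10 -> [-8, -5, -2, -8, -4, -10]
Stage 3 (DELAY): [0, -8, -5, -2, -8, -4] = [0, -8, -5, -2, -8, -4] -> [0, -8, -5, -2, -8, -4]
Stage 4 (AMPLIFY -1): 0*-1=0, -8*-1=8, -5*-1=5, -2*-1=2, -8*-1=8, -4*-1=4 -> [0, 8, 5, 2, 8, 4]
Stage 5 (CLIP -6 17): clip(0,-6,17)=0, clip(8,-6,17)=8, clip(5,-6,17)=5, clip(2,-6,17)=2, clip(8,-6,17)=8, clip(4,-6,17)=4 -> [0, 8, 5, 2, 8, 4]

Answer: 0 8 5 2 8 4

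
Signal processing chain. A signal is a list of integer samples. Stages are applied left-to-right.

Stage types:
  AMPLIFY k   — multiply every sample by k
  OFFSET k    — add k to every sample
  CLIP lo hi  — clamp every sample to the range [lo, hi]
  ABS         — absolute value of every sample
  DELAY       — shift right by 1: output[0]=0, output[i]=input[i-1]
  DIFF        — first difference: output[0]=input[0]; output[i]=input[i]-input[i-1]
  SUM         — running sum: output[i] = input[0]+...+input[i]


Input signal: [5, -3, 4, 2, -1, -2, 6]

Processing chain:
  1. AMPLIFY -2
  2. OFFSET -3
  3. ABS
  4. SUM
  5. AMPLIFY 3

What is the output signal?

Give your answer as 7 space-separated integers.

Answer: 39 48 81 102 105 108 153

Derivation:
Input: [5, -3, 4, 2, -1, -2, 6]
Stage 1 (AMPLIFY -2): 5*-2=-10, -3*-2=6, 4*-2=-8, 2*-2=-4, -1*-2=2, -2*-2=4, 6*-2=-12 -> [-10, 6, -8, -4, 2, 4, -12]
Stage 2 (OFFSET -3): -10+-3=-13, 6+-3=3, -8+-3=-11, -4+-3=-7, 2+-3=-1, 4+-3=1, -12+-3=-15 -> [-13, 3, -11, -7, -1, 1, -15]
Stage 3 (ABS): |-13|=13, |3|=3, |-11|=11, |-7|=7, |-1|=1, |1|=1, |-15|=15 -> [13, 3, 11, 7, 1, 1, 15]
Stage 4 (SUM): sum[0..0]=13, sum[0..1]=16, sum[0..2]=27, sum[0..3]=34, sum[0..4]=35, sum[0..5]=36, sum[0..6]=51 -> [13, 16, 27, 34, 35, 36, 51]
Stage 5 (AMPLIFY 3): 13*3=39, 16*3=48, 27*3=81, 34*3=102, 35*3=105, 36*3=108, 51*3=153 -> [39, 48, 81, 102, 105, 108, 153]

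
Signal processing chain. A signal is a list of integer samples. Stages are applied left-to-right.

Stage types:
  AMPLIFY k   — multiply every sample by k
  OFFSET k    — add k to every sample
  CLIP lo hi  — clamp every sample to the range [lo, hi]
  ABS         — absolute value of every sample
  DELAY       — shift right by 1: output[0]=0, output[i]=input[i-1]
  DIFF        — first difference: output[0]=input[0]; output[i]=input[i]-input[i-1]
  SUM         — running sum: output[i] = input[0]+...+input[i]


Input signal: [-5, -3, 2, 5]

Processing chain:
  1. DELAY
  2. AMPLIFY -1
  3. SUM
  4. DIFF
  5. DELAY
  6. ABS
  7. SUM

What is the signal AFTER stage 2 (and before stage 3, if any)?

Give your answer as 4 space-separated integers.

Input: [-5, -3, 2, 5]
Stage 1 (DELAY): [0, -5, -3, 2] = [0, -5, -3, 2] -> [0, -5, -3, 2]
Stage 2 (AMPLIFY -1): 0*-1=0, -5*-1=5, -3*-1=3, 2*-1=-2 -> [0, 5, 3, -2]

Answer: 0 5 3 -2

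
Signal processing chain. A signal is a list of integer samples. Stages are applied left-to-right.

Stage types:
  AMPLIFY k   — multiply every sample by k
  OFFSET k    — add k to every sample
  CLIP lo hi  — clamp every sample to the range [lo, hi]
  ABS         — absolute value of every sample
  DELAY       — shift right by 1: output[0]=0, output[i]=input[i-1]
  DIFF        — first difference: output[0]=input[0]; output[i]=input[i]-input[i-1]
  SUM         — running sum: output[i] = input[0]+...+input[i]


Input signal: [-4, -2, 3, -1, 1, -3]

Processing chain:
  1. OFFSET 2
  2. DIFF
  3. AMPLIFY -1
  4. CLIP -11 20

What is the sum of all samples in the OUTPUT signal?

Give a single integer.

Input: [-4, -2, 3, -1, 1, -3]
Stage 1 (OFFSET 2): -4+2=-2, -2+2=0, 3+2=5, -1+2=1, 1+2=3, -3+2=-1 -> [-2, 0, 5, 1, 3, -1]
Stage 2 (DIFF): s[0]=-2, 0--2=2, 5-0=5, 1-5=-4, 3-1=2, -1-3=-4 -> [-2, 2, 5, -4, 2, -4]
Stage 3 (AMPLIFY -1): -2*-1=2, 2*-1=-2, 5*-1=-5, -4*-1=4, 2*-1=-2, -4*-1=4 -> [2, -2, -5, 4, -2, 4]
Stage 4 (CLIP -11 20): clip(2,-11,20)=2, clip(-2,-11,20)=-2, clip(-5,-11,20)=-5, clip(4,-11,20)=4, clip(-2,-11,20)=-2, clip(4,-11,20)=4 -> [2, -2, -5, 4, -2, 4]
Output sum: 1

Answer: 1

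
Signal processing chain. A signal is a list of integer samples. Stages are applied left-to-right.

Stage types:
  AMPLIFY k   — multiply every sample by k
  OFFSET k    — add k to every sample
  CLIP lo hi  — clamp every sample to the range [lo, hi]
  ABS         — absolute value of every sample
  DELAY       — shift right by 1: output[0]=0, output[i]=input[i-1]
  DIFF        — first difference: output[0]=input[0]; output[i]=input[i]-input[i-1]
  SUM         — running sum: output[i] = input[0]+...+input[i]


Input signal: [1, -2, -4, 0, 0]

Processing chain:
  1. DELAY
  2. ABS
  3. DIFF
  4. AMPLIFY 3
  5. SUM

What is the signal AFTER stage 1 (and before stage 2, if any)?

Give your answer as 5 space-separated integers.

Answer: 0 1 -2 -4 0

Derivation:
Input: [1, -2, -4, 0, 0]
Stage 1 (DELAY): [0, 1, -2, -4, 0] = [0, 1, -2, -4, 0] -> [0, 1, -2, -4, 0]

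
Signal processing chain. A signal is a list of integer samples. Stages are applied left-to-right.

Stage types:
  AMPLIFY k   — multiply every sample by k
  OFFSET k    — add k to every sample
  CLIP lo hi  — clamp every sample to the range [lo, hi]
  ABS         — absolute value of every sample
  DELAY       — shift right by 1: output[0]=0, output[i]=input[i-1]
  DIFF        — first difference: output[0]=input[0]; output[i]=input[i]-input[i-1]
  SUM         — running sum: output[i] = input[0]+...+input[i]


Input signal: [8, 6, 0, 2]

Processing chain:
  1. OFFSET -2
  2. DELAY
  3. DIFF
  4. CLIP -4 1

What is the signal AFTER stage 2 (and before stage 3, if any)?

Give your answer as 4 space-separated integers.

Input: [8, 6, 0, 2]
Stage 1 (OFFSET -2): 8+-2=6, 6+-2=4, 0+-2=-2, 2+-2=0 -> [6, 4, -2, 0]
Stage 2 (DELAY): [0, 6, 4, -2] = [0, 6, 4, -2] -> [0, 6, 4, -2]

Answer: 0 6 4 -2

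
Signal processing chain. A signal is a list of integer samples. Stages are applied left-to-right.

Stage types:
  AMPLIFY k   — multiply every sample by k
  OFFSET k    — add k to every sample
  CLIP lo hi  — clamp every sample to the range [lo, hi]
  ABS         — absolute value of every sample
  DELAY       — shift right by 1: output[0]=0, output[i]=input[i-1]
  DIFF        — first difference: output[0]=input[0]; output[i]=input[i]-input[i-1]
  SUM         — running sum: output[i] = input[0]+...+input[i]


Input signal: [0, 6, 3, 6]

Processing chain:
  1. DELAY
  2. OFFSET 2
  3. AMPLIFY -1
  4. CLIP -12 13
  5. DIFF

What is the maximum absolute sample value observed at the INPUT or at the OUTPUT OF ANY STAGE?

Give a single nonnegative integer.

Answer: 8

Derivation:
Input: [0, 6, 3, 6] (max |s|=6)
Stage 1 (DELAY): [0, 0, 6, 3] = [0, 0, 6, 3] -> [0, 0, 6, 3] (max |s|=6)
Stage 2 (OFFSET 2): 0+2=2, 0+2=2, 6+2=8, 3+2=5 -> [2, 2, 8, 5] (max |s|=8)
Stage 3 (AMPLIFY -1): 2*-1=-2, 2*-1=-2, 8*-1=-8, 5*-1=-5 -> [-2, -2, -8, -5] (max |s|=8)
Stage 4 (CLIP -12 13): clip(-2,-12,13)=-2, clip(-2,-12,13)=-2, clip(-8,-12,13)=-8, clip(-5,-12,13)=-5 -> [-2, -2, -8, -5] (max |s|=8)
Stage 5 (DIFF): s[0]=-2, -2--2=0, -8--2=-6, -5--8=3 -> [-2, 0, -6, 3] (max |s|=6)
Overall max amplitude: 8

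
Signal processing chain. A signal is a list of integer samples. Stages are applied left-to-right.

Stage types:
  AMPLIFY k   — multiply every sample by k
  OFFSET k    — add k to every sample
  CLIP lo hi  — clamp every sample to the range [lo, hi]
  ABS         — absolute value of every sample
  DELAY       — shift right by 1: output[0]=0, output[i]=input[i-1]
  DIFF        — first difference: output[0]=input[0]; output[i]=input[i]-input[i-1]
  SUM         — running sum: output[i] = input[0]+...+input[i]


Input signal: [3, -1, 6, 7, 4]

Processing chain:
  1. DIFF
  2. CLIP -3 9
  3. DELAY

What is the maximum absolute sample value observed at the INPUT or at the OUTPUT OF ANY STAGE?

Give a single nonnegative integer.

Answer: 7

Derivation:
Input: [3, -1, 6, 7, 4] (max |s|=7)
Stage 1 (DIFF): s[0]=3, -1-3=-4, 6--1=7, 7-6=1, 4-7=-3 -> [3, -4, 7, 1, -3] (max |s|=7)
Stage 2 (CLIP -3 9): clip(3,-3,9)=3, clip(-4,-3,9)=-3, clip(7,-3,9)=7, clip(1,-3,9)=1, clip(-3,-3,9)=-3 -> [3, -3, 7, 1, -3] (max |s|=7)
Stage 3 (DELAY): [0, 3, -3, 7, 1] = [0, 3, -3, 7, 1] -> [0, 3, -3, 7, 1] (max |s|=7)
Overall max amplitude: 7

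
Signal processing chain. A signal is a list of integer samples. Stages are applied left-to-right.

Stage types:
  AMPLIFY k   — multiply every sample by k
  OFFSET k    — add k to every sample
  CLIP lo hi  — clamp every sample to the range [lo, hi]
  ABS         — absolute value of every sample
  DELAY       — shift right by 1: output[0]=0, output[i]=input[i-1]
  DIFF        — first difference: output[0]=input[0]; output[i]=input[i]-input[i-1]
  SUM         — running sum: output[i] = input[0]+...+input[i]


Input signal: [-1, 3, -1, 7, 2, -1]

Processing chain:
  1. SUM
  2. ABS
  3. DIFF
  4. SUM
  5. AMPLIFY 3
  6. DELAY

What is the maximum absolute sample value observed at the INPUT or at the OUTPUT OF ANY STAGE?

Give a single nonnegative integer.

Input: [-1, 3, -1, 7, 2, -1] (max |s|=7)
Stage 1 (SUM): sum[0..0]=-1, sum[0..1]=2, sum[0..2]=1, sum[0..3]=8, sum[0..4]=10, sum[0..5]=9 -> [-1, 2, 1, 8, 10, 9] (max |s|=10)
Stage 2 (ABS): |-1|=1, |2|=2, |1|=1, |8|=8, |10|=10, |9|=9 -> [1, 2, 1, 8, 10, 9] (max |s|=10)
Stage 3 (DIFF): s[0]=1, 2-1=1, 1-2=-1, 8-1=7, 10-8=2, 9-10=-1 -> [1, 1, -1, 7, 2, -1] (max |s|=7)
Stage 4 (SUM): sum[0..0]=1, sum[0..1]=2, sum[0..2]=1, sum[0..3]=8, sum[0..4]=10, sum[0..5]=9 -> [1, 2, 1, 8, 10, 9] (max |s|=10)
Stage 5 (AMPLIFY 3): 1*3=3, 2*3=6, 1*3=3, 8*3=24, 10*3=30, 9*3=27 -> [3, 6, 3, 24, 30, 27] (max |s|=30)
Stage 6 (DELAY): [0, 3, 6, 3, 24, 30] = [0, 3, 6, 3, 24, 30] -> [0, 3, 6, 3, 24, 30] (max |s|=30)
Overall max amplitude: 30

Answer: 30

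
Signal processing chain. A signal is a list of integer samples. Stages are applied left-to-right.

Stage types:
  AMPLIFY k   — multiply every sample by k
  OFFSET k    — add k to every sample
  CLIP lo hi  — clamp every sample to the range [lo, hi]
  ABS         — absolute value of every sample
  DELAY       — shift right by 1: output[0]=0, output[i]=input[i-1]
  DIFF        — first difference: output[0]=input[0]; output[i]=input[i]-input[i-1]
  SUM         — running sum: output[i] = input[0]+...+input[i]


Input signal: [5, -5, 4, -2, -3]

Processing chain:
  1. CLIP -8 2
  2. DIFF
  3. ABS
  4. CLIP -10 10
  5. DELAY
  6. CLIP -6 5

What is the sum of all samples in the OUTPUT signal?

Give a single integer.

Input: [5, -5, 4, -2, -3]
Stage 1 (CLIP -8 2): clip(5,-8,2)=2, clip(-5,-8,2)=-5, clip(4,-8,2)=2, clip(-2,-8,2)=-2, clip(-3,-8,2)=-3 -> [2, -5, 2, -2, -3]
Stage 2 (DIFF): s[0]=2, -5-2=-7, 2--5=7, -2-2=-4, -3--2=-1 -> [2, -7, 7, -4, -1]
Stage 3 (ABS): |2|=2, |-7|=7, |7|=7, |-4|=4, |-1|=1 -> [2, 7, 7, 4, 1]
Stage 4 (CLIP -10 10): clip(2,-10,10)=2, clip(7,-10,10)=7, clip(7,-10,10)=7, clip(4,-10,10)=4, clip(1,-10,10)=1 -> [2, 7, 7, 4, 1]
Stage 5 (DELAY): [0, 2, 7, 7, 4] = [0, 2, 7, 7, 4] -> [0, 2, 7, 7, 4]
Stage 6 (CLIP -6 5): clip(0,-6,5)=0, clip(2,-6,5)=2, clip(7,-6,5)=5, clip(7,-6,5)=5, clip(4,-6,5)=4 -> [0, 2, 5, 5, 4]
Output sum: 16

Answer: 16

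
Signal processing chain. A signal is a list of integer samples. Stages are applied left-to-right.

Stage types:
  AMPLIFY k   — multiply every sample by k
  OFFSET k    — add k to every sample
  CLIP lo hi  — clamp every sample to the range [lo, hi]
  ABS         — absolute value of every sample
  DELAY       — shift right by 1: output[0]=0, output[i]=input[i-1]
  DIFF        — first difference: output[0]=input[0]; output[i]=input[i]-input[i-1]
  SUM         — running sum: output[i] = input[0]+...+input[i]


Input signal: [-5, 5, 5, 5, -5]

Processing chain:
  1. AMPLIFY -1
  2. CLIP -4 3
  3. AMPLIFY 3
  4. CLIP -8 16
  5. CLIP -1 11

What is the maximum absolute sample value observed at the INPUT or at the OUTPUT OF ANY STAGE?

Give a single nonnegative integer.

Input: [-5, 5, 5, 5, -5] (max |s|=5)
Stage 1 (AMPLIFY -1): -5*-1=5, 5*-1=-5, 5*-1=-5, 5*-1=-5, -5*-1=5 -> [5, -5, -5, -5, 5] (max |s|=5)
Stage 2 (CLIP -4 3): clip(5,-4,3)=3, clip(-5,-4,3)=-4, clip(-5,-4,3)=-4, clip(-5,-4,3)=-4, clip(5,-4,3)=3 -> [3, -4, -4, -4, 3] (max |s|=4)
Stage 3 (AMPLIFY 3): 3*3=9, -4*3=-12, -4*3=-12, -4*3=-12, 3*3=9 -> [9, -12, -12, -12, 9] (max |s|=12)
Stage 4 (CLIP -8 16): clip(9,-8,16)=9, clip(-12,-8,16)=-8, clip(-12,-8,16)=-8, clip(-12,-8,16)=-8, clip(9,-8,16)=9 -> [9, -8, -8, -8, 9] (max |s|=9)
Stage 5 (CLIP -1 11): clip(9,-1,11)=9, clip(-8,-1,11)=-1, clip(-8,-1,11)=-1, clip(-8,-1,11)=-1, clip(9,-1,11)=9 -> [9, -1, -1, -1, 9] (max |s|=9)
Overall max amplitude: 12

Answer: 12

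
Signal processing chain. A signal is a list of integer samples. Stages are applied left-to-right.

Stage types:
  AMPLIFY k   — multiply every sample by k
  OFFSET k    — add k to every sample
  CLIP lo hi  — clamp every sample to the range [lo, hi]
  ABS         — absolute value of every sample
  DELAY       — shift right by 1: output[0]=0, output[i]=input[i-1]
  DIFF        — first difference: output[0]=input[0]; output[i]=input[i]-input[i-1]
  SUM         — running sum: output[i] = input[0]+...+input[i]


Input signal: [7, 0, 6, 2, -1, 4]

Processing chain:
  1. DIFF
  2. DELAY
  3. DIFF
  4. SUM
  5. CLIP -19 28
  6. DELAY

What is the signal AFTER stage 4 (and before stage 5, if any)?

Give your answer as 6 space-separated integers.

Answer: 0 7 -7 6 -4 -3

Derivation:
Input: [7, 0, 6, 2, -1, 4]
Stage 1 (DIFF): s[0]=7, 0-7=-7, 6-0=6, 2-6=-4, -1-2=-3, 4--1=5 -> [7, -7, 6, -4, -3, 5]
Stage 2 (DELAY): [0, 7, -7, 6, -4, -3] = [0, 7, -7, 6, -4, -3] -> [0, 7, -7, 6, -4, -3]
Stage 3 (DIFF): s[0]=0, 7-0=7, -7-7=-14, 6--7=13, -4-6=-10, -3--4=1 -> [0, 7, -14, 13, -10, 1]
Stage 4 (SUM): sum[0..0]=0, sum[0..1]=7, sum[0..2]=-7, sum[0..3]=6, sum[0..4]=-4, sum[0..5]=-3 -> [0, 7, -7, 6, -4, -3]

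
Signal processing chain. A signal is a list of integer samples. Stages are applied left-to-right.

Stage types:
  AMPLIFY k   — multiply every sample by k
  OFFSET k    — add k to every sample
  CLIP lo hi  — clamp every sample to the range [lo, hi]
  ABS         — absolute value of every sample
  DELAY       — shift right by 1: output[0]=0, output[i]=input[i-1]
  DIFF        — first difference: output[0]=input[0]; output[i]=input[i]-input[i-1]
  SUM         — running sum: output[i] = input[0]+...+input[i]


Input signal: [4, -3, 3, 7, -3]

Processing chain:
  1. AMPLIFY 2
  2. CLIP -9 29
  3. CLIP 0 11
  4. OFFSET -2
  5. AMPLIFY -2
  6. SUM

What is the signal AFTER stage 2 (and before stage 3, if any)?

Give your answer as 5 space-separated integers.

Answer: 8 -6 6 14 -6

Derivation:
Input: [4, -3, 3, 7, -3]
Stage 1 (AMPLIFY 2): 4*2=8, -3*2=-6, 3*2=6, 7*2=14, -3*2=-6 -> [8, -6, 6, 14, -6]
Stage 2 (CLIP -9 29): clip(8,-9,29)=8, clip(-6,-9,29)=-6, clip(6,-9,29)=6, clip(14,-9,29)=14, clip(-6,-9,29)=-6 -> [8, -6, 6, 14, -6]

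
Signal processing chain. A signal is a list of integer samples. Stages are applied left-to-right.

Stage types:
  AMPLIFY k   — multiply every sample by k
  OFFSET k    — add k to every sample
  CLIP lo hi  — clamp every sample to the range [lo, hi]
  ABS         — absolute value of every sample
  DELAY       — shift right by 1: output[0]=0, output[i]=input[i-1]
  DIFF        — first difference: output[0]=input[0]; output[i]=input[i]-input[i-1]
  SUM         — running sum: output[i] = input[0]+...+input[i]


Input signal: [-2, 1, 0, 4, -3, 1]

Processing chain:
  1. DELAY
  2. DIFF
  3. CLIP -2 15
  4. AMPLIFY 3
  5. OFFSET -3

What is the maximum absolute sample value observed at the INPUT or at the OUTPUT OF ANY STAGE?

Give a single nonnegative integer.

Answer: 12

Derivation:
Input: [-2, 1, 0, 4, -3, 1] (max |s|=4)
Stage 1 (DELAY): [0, -2, 1, 0, 4, -3] = [0, -2, 1, 0, 4, -3] -> [0, -2, 1, 0, 4, -3] (max |s|=4)
Stage 2 (DIFF): s[0]=0, -2-0=-2, 1--2=3, 0-1=-1, 4-0=4, -3-4=-7 -> [0, -2, 3, -1, 4, -7] (max |s|=7)
Stage 3 (CLIP -2 15): clip(0,-2,15)=0, clip(-2,-2,15)=-2, clip(3,-2,15)=3, clip(-1,-2,15)=-1, clip(4,-2,15)=4, clip(-7,-2,15)=-2 -> [0, -2, 3, -1, 4, -2] (max |s|=4)
Stage 4 (AMPLIFY 3): 0*3=0, -2*3=-6, 3*3=9, -1*3=-3, 4*3=12, -2*3=-6 -> [0, -6, 9, -3, 12, -6] (max |s|=12)
Stage 5 (OFFSET -3): 0+-3=-3, -6+-3=-9, 9+-3=6, -3+-3=-6, 12+-3=9, -6+-3=-9 -> [-3, -9, 6, -6, 9, -9] (max |s|=9)
Overall max amplitude: 12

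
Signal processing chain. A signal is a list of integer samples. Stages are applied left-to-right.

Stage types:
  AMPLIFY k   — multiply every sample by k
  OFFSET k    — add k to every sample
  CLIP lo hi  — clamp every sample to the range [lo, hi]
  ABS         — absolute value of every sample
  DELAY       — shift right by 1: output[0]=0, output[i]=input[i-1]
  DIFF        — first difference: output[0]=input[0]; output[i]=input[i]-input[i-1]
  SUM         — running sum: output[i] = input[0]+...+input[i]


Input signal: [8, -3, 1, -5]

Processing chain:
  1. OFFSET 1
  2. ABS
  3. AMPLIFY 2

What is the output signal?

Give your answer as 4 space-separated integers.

Answer: 18 4 4 8

Derivation:
Input: [8, -3, 1, -5]
Stage 1 (OFFSET 1): 8+1=9, -3+1=-2, 1+1=2, -5+1=-4 -> [9, -2, 2, -4]
Stage 2 (ABS): |9|=9, |-2|=2, |2|=2, |-4|=4 -> [9, 2, 2, 4]
Stage 3 (AMPLIFY 2): 9*2=18, 2*2=4, 2*2=4, 4*2=8 -> [18, 4, 4, 8]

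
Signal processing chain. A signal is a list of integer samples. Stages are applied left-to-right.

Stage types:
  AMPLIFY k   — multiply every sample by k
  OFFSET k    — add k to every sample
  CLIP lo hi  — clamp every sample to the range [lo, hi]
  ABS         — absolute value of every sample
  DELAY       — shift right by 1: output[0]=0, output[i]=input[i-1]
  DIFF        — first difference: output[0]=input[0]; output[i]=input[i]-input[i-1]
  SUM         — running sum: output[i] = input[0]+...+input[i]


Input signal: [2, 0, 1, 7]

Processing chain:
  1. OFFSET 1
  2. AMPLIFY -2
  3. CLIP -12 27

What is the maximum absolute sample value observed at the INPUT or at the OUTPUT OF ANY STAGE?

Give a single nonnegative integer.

Answer: 16

Derivation:
Input: [2, 0, 1, 7] (max |s|=7)
Stage 1 (OFFSET 1): 2+1=3, 0+1=1, 1+1=2, 7+1=8 -> [3, 1, 2, 8] (max |s|=8)
Stage 2 (AMPLIFY -2): 3*-2=-6, 1*-2=-2, 2*-2=-4, 8*-2=-16 -> [-6, -2, -4, -16] (max |s|=16)
Stage 3 (CLIP -12 27): clip(-6,-12,27)=-6, clip(-2,-12,27)=-2, clip(-4,-12,27)=-4, clip(-16,-12,27)=-12 -> [-6, -2, -4, -12] (max |s|=12)
Overall max amplitude: 16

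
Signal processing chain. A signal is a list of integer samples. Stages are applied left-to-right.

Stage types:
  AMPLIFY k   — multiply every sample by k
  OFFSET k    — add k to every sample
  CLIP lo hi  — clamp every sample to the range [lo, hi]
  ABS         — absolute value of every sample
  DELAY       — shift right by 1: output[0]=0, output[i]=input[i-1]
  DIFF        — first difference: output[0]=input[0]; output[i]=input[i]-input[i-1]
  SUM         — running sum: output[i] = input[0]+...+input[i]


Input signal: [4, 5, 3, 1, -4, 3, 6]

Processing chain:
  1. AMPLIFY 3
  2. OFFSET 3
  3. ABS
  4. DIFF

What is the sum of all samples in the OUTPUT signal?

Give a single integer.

Answer: 21

Derivation:
Input: [4, 5, 3, 1, -4, 3, 6]
Stage 1 (AMPLIFY 3): 4*3=12, 5*3=15, 3*3=9, 1*3=3, -4*3=-12, 3*3=9, 6*3=18 -> [12, 15, 9, 3, -12, 9, 18]
Stage 2 (OFFSET 3): 12+3=15, 15+3=18, 9+3=12, 3+3=6, -12+3=-9, 9+3=12, 18+3=21 -> [15, 18, 12, 6, -9, 12, 21]
Stage 3 (ABS): |15|=15, |18|=18, |12|=12, |6|=6, |-9|=9, |12|=12, |21|=21 -> [15, 18, 12, 6, 9, 12, 21]
Stage 4 (DIFF): s[0]=15, 18-15=3, 12-18=-6, 6-12=-6, 9-6=3, 12-9=3, 21-12=9 -> [15, 3, -6, -6, 3, 3, 9]
Output sum: 21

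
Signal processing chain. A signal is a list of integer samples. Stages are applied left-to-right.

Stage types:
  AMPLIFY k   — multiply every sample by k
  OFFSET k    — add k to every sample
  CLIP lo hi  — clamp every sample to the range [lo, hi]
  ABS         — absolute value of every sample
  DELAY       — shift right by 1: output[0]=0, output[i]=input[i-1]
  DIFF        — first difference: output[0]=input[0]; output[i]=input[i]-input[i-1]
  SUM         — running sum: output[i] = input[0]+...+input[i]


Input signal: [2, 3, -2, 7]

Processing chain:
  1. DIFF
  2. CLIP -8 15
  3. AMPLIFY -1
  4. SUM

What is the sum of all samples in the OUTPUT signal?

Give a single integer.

Answer: -10

Derivation:
Input: [2, 3, -2, 7]
Stage 1 (DIFF): s[0]=2, 3-2=1, -2-3=-5, 7--2=9 -> [2, 1, -5, 9]
Stage 2 (CLIP -8 15): clip(2,-8,15)=2, clip(1,-8,15)=1, clip(-5,-8,15)=-5, clip(9,-8,15)=9 -> [2, 1, -5, 9]
Stage 3 (AMPLIFY -1): 2*-1=-2, 1*-1=-1, -5*-1=5, 9*-1=-9 -> [-2, -1, 5, -9]
Stage 4 (SUM): sum[0..0]=-2, sum[0..1]=-3, sum[0..2]=2, sum[0..3]=-7 -> [-2, -3, 2, -7]
Output sum: -10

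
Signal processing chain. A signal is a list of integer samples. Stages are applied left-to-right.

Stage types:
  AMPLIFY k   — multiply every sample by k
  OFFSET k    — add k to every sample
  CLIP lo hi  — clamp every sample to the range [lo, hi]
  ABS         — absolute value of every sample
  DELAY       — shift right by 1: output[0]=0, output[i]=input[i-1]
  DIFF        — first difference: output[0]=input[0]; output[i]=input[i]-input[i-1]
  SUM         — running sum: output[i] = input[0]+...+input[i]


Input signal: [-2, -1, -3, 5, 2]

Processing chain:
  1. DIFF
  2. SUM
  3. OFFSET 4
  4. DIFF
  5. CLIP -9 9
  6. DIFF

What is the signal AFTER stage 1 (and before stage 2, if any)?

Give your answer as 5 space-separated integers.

Input: [-2, -1, -3, 5, 2]
Stage 1 (DIFF): s[0]=-2, -1--2=1, -3--1=-2, 5--3=8, 2-5=-3 -> [-2, 1, -2, 8, -3]

Answer: -2 1 -2 8 -3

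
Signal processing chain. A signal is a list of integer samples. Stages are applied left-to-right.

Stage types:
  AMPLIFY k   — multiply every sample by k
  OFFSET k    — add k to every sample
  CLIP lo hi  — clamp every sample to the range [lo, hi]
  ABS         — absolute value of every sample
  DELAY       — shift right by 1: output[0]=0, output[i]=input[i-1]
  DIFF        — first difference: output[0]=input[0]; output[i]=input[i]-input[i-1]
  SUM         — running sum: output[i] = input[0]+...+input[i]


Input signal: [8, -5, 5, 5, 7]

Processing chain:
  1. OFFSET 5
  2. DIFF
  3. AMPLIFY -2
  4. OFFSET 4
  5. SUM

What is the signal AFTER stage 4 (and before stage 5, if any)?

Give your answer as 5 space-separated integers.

Answer: -22 30 -16 4 0

Derivation:
Input: [8, -5, 5, 5, 7]
Stage 1 (OFFSET 5): 8+5=13, -5+5=0, 5+5=10, 5+5=10, 7+5=12 -> [13, 0, 10, 10, 12]
Stage 2 (DIFF): s[0]=13, 0-13=-13, 10-0=10, 10-10=0, 12-10=2 -> [13, -13, 10, 0, 2]
Stage 3 (AMPLIFY -2): 13*-2=-26, -13*-2=26, 10*-2=-20, 0*-2=0, 2*-2=-4 -> [-26, 26, -20, 0, -4]
Stage 4 (OFFSET 4): -26+4=-22, 26+4=30, -20+4=-16, 0+4=4, -4+4=0 -> [-22, 30, -16, 4, 0]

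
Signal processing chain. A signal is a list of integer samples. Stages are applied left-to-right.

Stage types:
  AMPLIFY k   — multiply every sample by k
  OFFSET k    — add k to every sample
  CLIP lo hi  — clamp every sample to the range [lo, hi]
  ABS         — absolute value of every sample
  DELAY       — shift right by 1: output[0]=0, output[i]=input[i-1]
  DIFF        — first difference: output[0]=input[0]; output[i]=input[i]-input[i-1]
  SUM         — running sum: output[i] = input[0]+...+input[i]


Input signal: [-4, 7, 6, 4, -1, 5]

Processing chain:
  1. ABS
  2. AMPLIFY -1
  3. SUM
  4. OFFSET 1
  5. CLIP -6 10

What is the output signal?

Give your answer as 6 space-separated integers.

Input: [-4, 7, 6, 4, -1, 5]
Stage 1 (ABS): |-4|=4, |7|=7, |6|=6, |4|=4, |-1|=1, |5|=5 -> [4, 7, 6, 4, 1, 5]
Stage 2 (AMPLIFY -1): 4*-1=-4, 7*-1=-7, 6*-1=-6, 4*-1=-4, 1*-1=-1, 5*-1=-5 -> [-4, -7, -6, -4, -1, -5]
Stage 3 (SUM): sum[0..0]=-4, sum[0..1]=-11, sum[0..2]=-17, sum[0..3]=-21, sum[0..4]=-22, sum[0..5]=-27 -> [-4, -11, -17, -21, -22, -27]
Stage 4 (OFFSET 1): -4+1=-3, -11+1=-10, -17+1=-16, -21+1=-20, -22+1=-21, -27+1=-26 -> [-3, -10, -16, -20, -21, -26]
Stage 5 (CLIP -6 10): clip(-3,-6,10)=-3, clip(-10,-6,10)=-6, clip(-16,-6,10)=-6, clip(-20,-6,10)=-6, clip(-21,-6,10)=-6, clip(-26,-6,10)=-6 -> [-3, -6, -6, -6, -6, -6]

Answer: -3 -6 -6 -6 -6 -6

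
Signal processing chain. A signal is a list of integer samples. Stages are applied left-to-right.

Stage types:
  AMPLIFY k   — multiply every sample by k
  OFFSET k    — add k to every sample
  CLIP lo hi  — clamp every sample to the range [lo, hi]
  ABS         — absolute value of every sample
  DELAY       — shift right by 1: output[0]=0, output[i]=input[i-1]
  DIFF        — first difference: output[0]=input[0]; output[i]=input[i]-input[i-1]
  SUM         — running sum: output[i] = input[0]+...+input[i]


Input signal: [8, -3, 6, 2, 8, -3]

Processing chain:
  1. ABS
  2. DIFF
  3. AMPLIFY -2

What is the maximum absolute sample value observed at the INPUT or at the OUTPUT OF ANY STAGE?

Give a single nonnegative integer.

Answer: 16

Derivation:
Input: [8, -3, 6, 2, 8, -3] (max |s|=8)
Stage 1 (ABS): |8|=8, |-3|=3, |6|=6, |2|=2, |8|=8, |-3|=3 -> [8, 3, 6, 2, 8, 3] (max |s|=8)
Stage 2 (DIFF): s[0]=8, 3-8=-5, 6-3=3, 2-6=-4, 8-2=6, 3-8=-5 -> [8, -5, 3, -4, 6, -5] (max |s|=8)
Stage 3 (AMPLIFY -2): 8*-2=-16, -5*-2=10, 3*-2=-6, -4*-2=8, 6*-2=-12, -5*-2=10 -> [-16, 10, -6, 8, -12, 10] (max |s|=16)
Overall max amplitude: 16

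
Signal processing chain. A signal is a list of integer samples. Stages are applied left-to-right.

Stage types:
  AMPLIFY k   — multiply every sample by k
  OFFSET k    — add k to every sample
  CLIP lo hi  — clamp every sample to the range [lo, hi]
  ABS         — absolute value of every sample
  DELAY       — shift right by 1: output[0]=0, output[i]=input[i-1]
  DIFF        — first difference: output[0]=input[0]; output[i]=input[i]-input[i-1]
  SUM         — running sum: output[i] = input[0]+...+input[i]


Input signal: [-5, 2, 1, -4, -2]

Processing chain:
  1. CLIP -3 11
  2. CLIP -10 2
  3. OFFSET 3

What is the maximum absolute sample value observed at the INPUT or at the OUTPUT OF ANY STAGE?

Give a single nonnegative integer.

Answer: 5

Derivation:
Input: [-5, 2, 1, -4, -2] (max |s|=5)
Stage 1 (CLIP -3 11): clip(-5,-3,11)=-3, clip(2,-3,11)=2, clip(1,-3,11)=1, clip(-4,-3,11)=-3, clip(-2,-3,11)=-2 -> [-3, 2, 1, -3, -2] (max |s|=3)
Stage 2 (CLIP -10 2): clip(-3,-10,2)=-3, clip(2,-10,2)=2, clip(1,-10,2)=1, clip(-3,-10,2)=-3, clip(-2,-10,2)=-2 -> [-3, 2, 1, -3, -2] (max |s|=3)
Stage 3 (OFFSET 3): -3+3=0, 2+3=5, 1+3=4, -3+3=0, -2+3=1 -> [0, 5, 4, 0, 1] (max |s|=5)
Overall max amplitude: 5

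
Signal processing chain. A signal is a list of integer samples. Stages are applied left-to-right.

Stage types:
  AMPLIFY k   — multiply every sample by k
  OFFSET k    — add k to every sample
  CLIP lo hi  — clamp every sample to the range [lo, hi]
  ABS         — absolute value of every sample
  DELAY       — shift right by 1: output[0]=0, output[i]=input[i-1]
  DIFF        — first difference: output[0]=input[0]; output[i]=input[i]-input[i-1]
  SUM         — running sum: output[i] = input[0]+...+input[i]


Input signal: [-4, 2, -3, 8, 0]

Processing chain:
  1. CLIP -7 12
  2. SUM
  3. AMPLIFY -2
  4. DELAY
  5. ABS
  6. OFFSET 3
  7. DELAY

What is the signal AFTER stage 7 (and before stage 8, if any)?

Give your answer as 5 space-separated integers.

Input: [-4, 2, -3, 8, 0]
Stage 1 (CLIP -7 12): clip(-4,-7,12)=-4, clip(2,-7,12)=2, clip(-3,-7,12)=-3, clip(8,-7,12)=8, clip(0,-7,12)=0 -> [-4, 2, -3, 8, 0]
Stage 2 (SUM): sum[0..0]=-4, sum[0..1]=-2, sum[0..2]=-5, sum[0..3]=3, sum[0..4]=3 -> [-4, -2, -5, 3, 3]
Stage 3 (AMPLIFY -2): -4*-2=8, -2*-2=4, -5*-2=10, 3*-2=-6, 3*-2=-6 -> [8, 4, 10, -6, -6]
Stage 4 (DELAY): [0, 8, 4, 10, -6] = [0, 8, 4, 10, -6] -> [0, 8, 4, 10, -6]
Stage 5 (ABS): |0|=0, |8|=8, |4|=4, |10|=10, |-6|=6 -> [0, 8, 4, 10, 6]
Stage 6 (OFFSET 3): 0+3=3, 8+3=11, 4+3=7, 10+3=13, 6+3=9 -> [3, 11, 7, 13, 9]
Stage 7 (DELAY): [0, 3, 11, 7, 13] = [0, 3, 11, 7, 13] -> [0, 3, 11, 7, 13]

Answer: 0 3 11 7 13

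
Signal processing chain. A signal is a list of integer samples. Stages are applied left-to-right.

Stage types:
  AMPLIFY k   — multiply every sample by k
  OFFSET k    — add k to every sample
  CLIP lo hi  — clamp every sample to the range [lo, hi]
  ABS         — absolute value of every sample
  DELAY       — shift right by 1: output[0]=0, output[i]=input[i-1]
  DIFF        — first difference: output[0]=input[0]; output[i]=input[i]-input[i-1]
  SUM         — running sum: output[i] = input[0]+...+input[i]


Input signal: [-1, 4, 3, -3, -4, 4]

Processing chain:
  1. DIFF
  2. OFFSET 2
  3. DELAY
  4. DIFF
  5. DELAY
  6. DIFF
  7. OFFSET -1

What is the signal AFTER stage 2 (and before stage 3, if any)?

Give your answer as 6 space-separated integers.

Input: [-1, 4, 3, -3, -4, 4]
Stage 1 (DIFF): s[0]=-1, 4--1=5, 3-4=-1, -3-3=-6, -4--3=-1, 4--4=8 -> [-1, 5, -1, -6, -1, 8]
Stage 2 (OFFSET 2): -1+2=1, 5+2=7, -1+2=1, -6+2=-4, -1+2=1, 8+2=10 -> [1, 7, 1, -4, 1, 10]

Answer: 1 7 1 -4 1 10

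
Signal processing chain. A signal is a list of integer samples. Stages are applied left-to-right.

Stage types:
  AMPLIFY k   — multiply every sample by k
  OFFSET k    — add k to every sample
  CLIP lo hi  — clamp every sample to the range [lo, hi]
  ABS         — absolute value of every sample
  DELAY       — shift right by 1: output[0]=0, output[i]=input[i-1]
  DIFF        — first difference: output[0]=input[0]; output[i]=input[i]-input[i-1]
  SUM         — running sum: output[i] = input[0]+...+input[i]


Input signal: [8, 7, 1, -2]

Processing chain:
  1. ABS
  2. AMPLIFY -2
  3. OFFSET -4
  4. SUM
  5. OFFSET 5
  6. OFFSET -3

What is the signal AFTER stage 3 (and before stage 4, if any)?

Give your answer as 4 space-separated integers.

Input: [8, 7, 1, -2]
Stage 1 (ABS): |8|=8, |7|=7, |1|=1, |-2|=2 -> [8, 7, 1, 2]
Stage 2 (AMPLIFY -2): 8*-2=-16, 7*-2=-14, 1*-2=-2, 2*-2=-4 -> [-16, -14, -2, -4]
Stage 3 (OFFSET -4): -16+-4=-20, -14+-4=-18, -2+-4=-6, -4+-4=-8 -> [-20, -18, -6, -8]

Answer: -20 -18 -6 -8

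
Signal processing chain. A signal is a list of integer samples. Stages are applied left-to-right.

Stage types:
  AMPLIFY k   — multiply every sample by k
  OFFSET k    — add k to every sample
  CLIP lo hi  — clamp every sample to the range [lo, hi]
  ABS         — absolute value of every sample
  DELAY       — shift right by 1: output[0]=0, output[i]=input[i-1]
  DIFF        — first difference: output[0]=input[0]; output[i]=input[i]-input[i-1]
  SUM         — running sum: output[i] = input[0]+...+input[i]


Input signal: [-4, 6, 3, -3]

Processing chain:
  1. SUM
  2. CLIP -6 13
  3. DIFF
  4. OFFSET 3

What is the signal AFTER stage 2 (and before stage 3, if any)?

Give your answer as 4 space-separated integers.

Answer: -4 2 5 2

Derivation:
Input: [-4, 6, 3, -3]
Stage 1 (SUM): sum[0..0]=-4, sum[0..1]=2, sum[0..2]=5, sum[0..3]=2 -> [-4, 2, 5, 2]
Stage 2 (CLIP -6 13): clip(-4,-6,13)=-4, clip(2,-6,13)=2, clip(5,-6,13)=5, clip(2,-6,13)=2 -> [-4, 2, 5, 2]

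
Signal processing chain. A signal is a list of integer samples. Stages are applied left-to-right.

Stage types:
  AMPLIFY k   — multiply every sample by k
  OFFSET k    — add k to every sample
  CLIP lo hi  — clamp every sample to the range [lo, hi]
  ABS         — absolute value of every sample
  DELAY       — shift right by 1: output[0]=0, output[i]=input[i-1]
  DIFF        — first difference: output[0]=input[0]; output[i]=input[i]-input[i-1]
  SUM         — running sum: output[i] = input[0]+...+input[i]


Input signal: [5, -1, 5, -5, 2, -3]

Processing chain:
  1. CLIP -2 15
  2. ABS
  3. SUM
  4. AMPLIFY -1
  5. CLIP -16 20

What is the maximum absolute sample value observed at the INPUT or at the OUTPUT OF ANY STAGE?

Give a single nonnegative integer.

Input: [5, -1, 5, -5, 2, -3] (max |s|=5)
Stage 1 (CLIP -2 15): clip(5,-2,15)=5, clip(-1,-2,15)=-1, clip(5,-2,15)=5, clip(-5,-2,15)=-2, clip(2,-2,15)=2, clip(-3,-2,15)=-2 -> [5, -1, 5, -2, 2, -2] (max |s|=5)
Stage 2 (ABS): |5|=5, |-1|=1, |5|=5, |-2|=2, |2|=2, |-2|=2 -> [5, 1, 5, 2, 2, 2] (max |s|=5)
Stage 3 (SUM): sum[0..0]=5, sum[0..1]=6, sum[0..2]=11, sum[0..3]=13, sum[0..4]=15, sum[0..5]=17 -> [5, 6, 11, 13, 15, 17] (max |s|=17)
Stage 4 (AMPLIFY -1): 5*-1=-5, 6*-1=-6, 11*-1=-11, 13*-1=-13, 15*-1=-15, 17*-1=-17 -> [-5, -6, -11, -13, -15, -17] (max |s|=17)
Stage 5 (CLIP -16 20): clip(-5,-16,20)=-5, clip(-6,-16,20)=-6, clip(-11,-16,20)=-11, clip(-13,-16,20)=-13, clip(-15,-16,20)=-15, clip(-17,-16,20)=-16 -> [-5, -6, -11, -13, -15, -16] (max |s|=16)
Overall max amplitude: 17

Answer: 17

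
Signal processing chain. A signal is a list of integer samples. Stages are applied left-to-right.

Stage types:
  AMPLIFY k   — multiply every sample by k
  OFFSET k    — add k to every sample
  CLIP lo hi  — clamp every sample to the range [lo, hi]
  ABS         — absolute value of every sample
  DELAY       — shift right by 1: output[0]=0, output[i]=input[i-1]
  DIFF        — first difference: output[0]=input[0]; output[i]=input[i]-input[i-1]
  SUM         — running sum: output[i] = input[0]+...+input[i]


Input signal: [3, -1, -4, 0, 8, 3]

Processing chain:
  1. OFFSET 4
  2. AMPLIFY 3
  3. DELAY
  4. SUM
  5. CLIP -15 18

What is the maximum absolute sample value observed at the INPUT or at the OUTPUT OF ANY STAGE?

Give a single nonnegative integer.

Input: [3, -1, -4, 0, 8, 3] (max |s|=8)
Stage 1 (OFFSET 4): 3+4=7, -1+4=3, -4+4=0, 0+4=4, 8+4=12, 3+4=7 -> [7, 3, 0, 4, 12, 7] (max |s|=12)
Stage 2 (AMPLIFY 3): 7*3=21, 3*3=9, 0*3=0, 4*3=12, 12*3=36, 7*3=21 -> [21, 9, 0, 12, 36, 21] (max |s|=36)
Stage 3 (DELAY): [0, 21, 9, 0, 12, 36] = [0, 21, 9, 0, 12, 36] -> [0, 21, 9, 0, 12, 36] (max |s|=36)
Stage 4 (SUM): sum[0..0]=0, sum[0..1]=21, sum[0..2]=30, sum[0..3]=30, sum[0..4]=42, sum[0..5]=78 -> [0, 21, 30, 30, 42, 78] (max |s|=78)
Stage 5 (CLIP -15 18): clip(0,-15,18)=0, clip(21,-15,18)=18, clip(30,-15,18)=18, clip(30,-15,18)=18, clip(42,-15,18)=18, clip(78,-15,18)=18 -> [0, 18, 18, 18, 18, 18] (max |s|=18)
Overall max amplitude: 78

Answer: 78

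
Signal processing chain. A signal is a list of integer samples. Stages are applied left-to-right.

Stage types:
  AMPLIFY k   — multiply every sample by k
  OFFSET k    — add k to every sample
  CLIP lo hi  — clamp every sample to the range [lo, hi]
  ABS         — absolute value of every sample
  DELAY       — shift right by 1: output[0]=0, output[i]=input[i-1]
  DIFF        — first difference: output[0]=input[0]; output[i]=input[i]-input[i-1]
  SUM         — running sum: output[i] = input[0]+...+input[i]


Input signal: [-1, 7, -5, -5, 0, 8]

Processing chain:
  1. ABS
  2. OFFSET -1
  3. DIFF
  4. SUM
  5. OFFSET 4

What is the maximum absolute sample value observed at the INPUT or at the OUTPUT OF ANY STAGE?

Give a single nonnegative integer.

Input: [-1, 7, -5, -5, 0, 8] (max |s|=8)
Stage 1 (ABS): |-1|=1, |7|=7, |-5|=5, |-5|=5, |0|=0, |8|=8 -> [1, 7, 5, 5, 0, 8] (max |s|=8)
Stage 2 (OFFSET -1): 1+-1=0, 7+-1=6, 5+-1=4, 5+-1=4, 0+-1=-1, 8+-1=7 -> [0, 6, 4, 4, -1, 7] (max |s|=7)
Stage 3 (DIFF): s[0]=0, 6-0=6, 4-6=-2, 4-4=0, -1-4=-5, 7--1=8 -> [0, 6, -2, 0, -5, 8] (max |s|=8)
Stage 4 (SUM): sum[0..0]=0, sum[0..1]=6, sum[0..2]=4, sum[0..3]=4, sum[0..4]=-1, sum[0..5]=7 -> [0, 6, 4, 4, -1, 7] (max |s|=7)
Stage 5 (OFFSET 4): 0+4=4, 6+4=10, 4+4=8, 4+4=8, -1+4=3, 7+4=11 -> [4, 10, 8, 8, 3, 11] (max |s|=11)
Overall max amplitude: 11

Answer: 11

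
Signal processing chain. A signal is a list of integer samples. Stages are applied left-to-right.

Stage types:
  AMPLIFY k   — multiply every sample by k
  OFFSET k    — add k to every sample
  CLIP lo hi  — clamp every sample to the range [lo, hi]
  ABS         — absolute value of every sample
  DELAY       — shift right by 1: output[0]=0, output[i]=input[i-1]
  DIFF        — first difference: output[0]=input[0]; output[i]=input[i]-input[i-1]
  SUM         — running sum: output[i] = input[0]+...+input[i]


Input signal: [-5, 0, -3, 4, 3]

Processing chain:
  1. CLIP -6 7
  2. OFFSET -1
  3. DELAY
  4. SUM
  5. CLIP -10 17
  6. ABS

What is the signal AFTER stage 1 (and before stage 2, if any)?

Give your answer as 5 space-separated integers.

Answer: -5 0 -3 4 3

Derivation:
Input: [-5, 0, -3, 4, 3]
Stage 1 (CLIP -6 7): clip(-5,-6,7)=-5, clip(0,-6,7)=0, clip(-3,-6,7)=-3, clip(4,-6,7)=4, clip(3,-6,7)=3 -> [-5, 0, -3, 4, 3]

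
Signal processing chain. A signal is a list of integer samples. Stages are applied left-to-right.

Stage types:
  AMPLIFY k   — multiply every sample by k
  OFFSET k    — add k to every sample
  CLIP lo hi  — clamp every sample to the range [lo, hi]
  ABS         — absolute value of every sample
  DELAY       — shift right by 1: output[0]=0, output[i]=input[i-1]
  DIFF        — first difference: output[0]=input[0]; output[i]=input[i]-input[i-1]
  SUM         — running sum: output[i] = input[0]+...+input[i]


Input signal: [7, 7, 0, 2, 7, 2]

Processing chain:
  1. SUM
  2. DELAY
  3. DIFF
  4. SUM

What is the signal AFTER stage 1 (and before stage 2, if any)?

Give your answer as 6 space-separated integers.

Input: [7, 7, 0, 2, 7, 2]
Stage 1 (SUM): sum[0..0]=7, sum[0..1]=14, sum[0..2]=14, sum[0..3]=16, sum[0..4]=23, sum[0..5]=25 -> [7, 14, 14, 16, 23, 25]

Answer: 7 14 14 16 23 25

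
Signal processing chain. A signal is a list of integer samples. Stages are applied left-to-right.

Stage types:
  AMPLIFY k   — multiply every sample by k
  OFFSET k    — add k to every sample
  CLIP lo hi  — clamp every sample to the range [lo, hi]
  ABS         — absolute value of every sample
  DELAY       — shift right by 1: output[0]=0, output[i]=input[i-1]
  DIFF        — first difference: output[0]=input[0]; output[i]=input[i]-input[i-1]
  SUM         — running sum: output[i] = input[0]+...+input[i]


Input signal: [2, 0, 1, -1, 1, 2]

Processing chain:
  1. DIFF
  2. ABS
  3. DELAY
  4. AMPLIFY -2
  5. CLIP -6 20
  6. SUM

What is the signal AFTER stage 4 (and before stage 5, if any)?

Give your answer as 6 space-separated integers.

Input: [2, 0, 1, -1, 1, 2]
Stage 1 (DIFF): s[0]=2, 0-2=-2, 1-0=1, -1-1=-2, 1--1=2, 2-1=1 -> [2, -2, 1, -2, 2, 1]
Stage 2 (ABS): |2|=2, |-2|=2, |1|=1, |-2|=2, |2|=2, |1|=1 -> [2, 2, 1, 2, 2, 1]
Stage 3 (DELAY): [0, 2, 2, 1, 2, 2] = [0, 2, 2, 1, 2, 2] -> [0, 2, 2, 1, 2, 2]
Stage 4 (AMPLIFY -2): 0*-2=0, 2*-2=-4, 2*-2=-4, 1*-2=-2, 2*-2=-4, 2*-2=-4 -> [0, -4, -4, -2, -4, -4]

Answer: 0 -4 -4 -2 -4 -4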